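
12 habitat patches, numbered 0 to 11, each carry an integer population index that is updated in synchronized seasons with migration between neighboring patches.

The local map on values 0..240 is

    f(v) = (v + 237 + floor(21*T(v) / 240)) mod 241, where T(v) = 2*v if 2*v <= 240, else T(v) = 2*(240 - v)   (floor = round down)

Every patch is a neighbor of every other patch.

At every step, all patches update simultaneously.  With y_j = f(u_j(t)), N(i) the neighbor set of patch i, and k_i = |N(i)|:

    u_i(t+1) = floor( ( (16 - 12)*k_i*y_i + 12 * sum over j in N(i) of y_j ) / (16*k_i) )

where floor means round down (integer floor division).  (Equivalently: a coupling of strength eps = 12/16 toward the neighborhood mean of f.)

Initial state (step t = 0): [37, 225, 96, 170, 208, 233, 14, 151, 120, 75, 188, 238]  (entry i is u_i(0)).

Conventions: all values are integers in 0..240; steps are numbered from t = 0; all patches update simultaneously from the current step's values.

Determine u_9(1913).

Simulating step by step:
t=0: [37, 225, 96, 170, 208, 233, 14, 151, 120, 75, 188, 238]
t=1: [130, 163, 142, 155, 161, 165, 125, 152, 148, 138, 158, 165]
t=2: [158, 163, 160, 162, 163, 163, 157, 161, 161, 159, 162, 163]
t=3: [169, 170, 170, 170, 170, 170, 169, 170, 170, 170, 170, 170]
t=4: [177, 177, 177, 177, 177, 177, 177, 177, 177, 177, 177, 177]
t=5: [184, 184, 184, 184, 184, 184, 184, 184, 184, 184, 184, 184]
t=6: [189, 189, 189, 189, 189, 189, 189, 189, 189, 189, 189, 189]
t=7: [193, 193, 193, 193, 193, 193, 193, 193, 193, 193, 193, 193]
t=8: [197, 197, 197, 197, 197, 197, 197, 197, 197, 197, 197, 197]
t=9: [200, 200, 200, 200, 200, 200, 200, 200, 200, 200, 200, 200]
t=10: [203, 203, 203, 203, 203, 203, 203, 203, 203, 203, 203, 203]
t=11: [205, 205, 205, 205, 205, 205, 205, 205, 205, 205, 205, 205]
t=12: [207, 207, 207, 207, 207, 207, 207, 207, 207, 207, 207, 207]
t=13: [208, 208, 208, 208, 208, 208, 208, 208, 208, 208, 208, 208]
t=14: [209, 209, 209, 209, 209, 209, 209, 209, 209, 209, 209, 209]
t=15: [210, 210, 210, 210, 210, 210, 210, 210, 210, 210, 210, 210]
t=16: [211, 211, 211, 211, 211, 211, 211, 211, 211, 211, 211, 211]
t=17: [212, 212, 212, 212, 212, 212, 212, 212, 212, 212, 212, 212]
t=18: [212, 212, 212, 212, 212, 212, 212, 212, 212, 212, 212, 212]

Answer: u_9(1913) = 212
Key observation: The state at step 17, [212, 212, 212, 212, 212, 212, 212, 212, 212, 212, 212, 212], reappears at step 18: the system is in a cycle of period 1 from step 17 on.  Therefore the state at step 1913 equals the state at step 17 + ((1913 - 17) mod 1) = 17, which is [212, 212, 212, 212, 212, 212, 212, 212, 212, 212, 212, 212].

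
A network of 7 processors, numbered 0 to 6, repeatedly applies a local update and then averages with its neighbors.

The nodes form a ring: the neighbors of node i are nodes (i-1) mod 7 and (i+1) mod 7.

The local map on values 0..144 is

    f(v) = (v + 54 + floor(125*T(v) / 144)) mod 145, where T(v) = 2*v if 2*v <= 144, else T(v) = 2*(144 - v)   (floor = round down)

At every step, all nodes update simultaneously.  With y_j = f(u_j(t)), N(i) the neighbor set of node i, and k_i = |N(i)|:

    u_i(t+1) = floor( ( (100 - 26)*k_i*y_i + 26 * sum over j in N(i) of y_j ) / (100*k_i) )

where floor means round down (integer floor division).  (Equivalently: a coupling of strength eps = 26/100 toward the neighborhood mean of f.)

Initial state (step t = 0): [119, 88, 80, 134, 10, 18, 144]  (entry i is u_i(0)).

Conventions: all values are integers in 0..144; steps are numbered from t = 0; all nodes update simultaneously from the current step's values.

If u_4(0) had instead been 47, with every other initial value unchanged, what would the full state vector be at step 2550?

Answer: [91, 91, 91, 91, 91, 91, 91]
Key observation: The state at step 9, [92, 92, 92, 92, 92, 92, 92], reappears at step 11: the system is in a cycle of period 2 from step 9 on.  Therefore the state at step 2550 equals the state at step 9 + ((2550 - 9) mod 2) = 10, which is [91, 91, 91, 91, 91, 91, 91].

Derivation:
t=0: [119, 88, 80, 134, 47, 18, 144]
t=1: [71, 91, 94, 62, 48, 87, 61]
t=2: [97, 93, 87, 74, 51, 84, 81]
t=3: [88, 90, 94, 95, 61, 90, 97]
t=4: [92, 91, 89, 87, 79, 89, 88]
t=5: [91, 92, 93, 94, 98, 94, 93]
t=6: [91, 91, 90, 88, 86, 88, 90]
t=7: [92, 92, 92, 93, 94, 93, 92]
t=8: [91, 91, 90, 90, 89, 90, 90]
t=9: [92, 92, 92, 92, 92, 92, 92]
t=10: [91, 91, 91, 91, 91, 91, 91]
t=11: [92, 92, 92, 92, 92, 92, 92]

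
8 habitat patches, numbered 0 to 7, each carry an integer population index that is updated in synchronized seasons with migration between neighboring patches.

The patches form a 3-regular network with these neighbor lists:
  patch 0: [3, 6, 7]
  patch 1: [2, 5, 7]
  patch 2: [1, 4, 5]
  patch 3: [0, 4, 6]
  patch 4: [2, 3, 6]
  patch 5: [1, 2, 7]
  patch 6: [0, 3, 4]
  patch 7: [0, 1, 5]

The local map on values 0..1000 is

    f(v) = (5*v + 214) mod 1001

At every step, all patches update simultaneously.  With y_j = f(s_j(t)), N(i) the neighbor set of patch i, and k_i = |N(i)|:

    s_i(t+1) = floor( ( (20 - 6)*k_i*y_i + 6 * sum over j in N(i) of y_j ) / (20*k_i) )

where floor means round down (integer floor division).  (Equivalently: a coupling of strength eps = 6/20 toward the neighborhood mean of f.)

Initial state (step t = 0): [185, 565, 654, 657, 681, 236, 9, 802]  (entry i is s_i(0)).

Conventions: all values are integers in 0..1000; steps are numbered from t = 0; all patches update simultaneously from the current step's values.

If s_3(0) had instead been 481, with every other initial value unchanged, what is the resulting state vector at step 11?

Answer: [591, 327, 290, 187, 80, 285, 184, 248]
Key observation: This trace re-runs the system from the modified initial state.

Derivation:
t=0: [185, 565, 654, 481, 681, 236, 9, 802]
t=1: [206, 134, 441, 533, 566, 348, 318, 210]
t=2: [364, 782, 479, 722, 238, 823, 678, 392]
t=3: [181, 194, 509, 678, 485, 317, 546, 168]
t=4: [242, 288, 691, 590, 675, 657, 795, 147]
t=5: [425, 668, 639, 232, 511, 574, 246, 821]
t=6: [349, 465, 424, 415, 659, 183, 457, 317]
t=7: [828, 501, 349, 397, 465, 256, 523, 720]
t=8: [428, 728, 845, 309, 574, 593, 687, 723]
t=9: [469, 739, 415, 638, 240, 334, 571, 716]
t=10: [515, 830, 421, 384, 364, 816, 183, 788]
t=11: [591, 327, 290, 187, 80, 285, 184, 248]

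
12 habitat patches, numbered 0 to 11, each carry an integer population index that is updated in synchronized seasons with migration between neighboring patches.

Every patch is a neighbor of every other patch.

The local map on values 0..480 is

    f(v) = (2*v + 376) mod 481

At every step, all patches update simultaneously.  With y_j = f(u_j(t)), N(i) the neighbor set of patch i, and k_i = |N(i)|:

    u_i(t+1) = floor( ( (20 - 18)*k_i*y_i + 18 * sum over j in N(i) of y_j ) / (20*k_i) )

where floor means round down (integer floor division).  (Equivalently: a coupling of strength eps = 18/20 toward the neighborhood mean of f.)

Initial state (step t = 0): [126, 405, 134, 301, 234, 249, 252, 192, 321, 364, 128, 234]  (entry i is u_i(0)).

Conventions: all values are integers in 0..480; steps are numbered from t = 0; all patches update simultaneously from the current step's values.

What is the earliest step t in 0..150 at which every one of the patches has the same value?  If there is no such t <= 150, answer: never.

Answer: 2
Key observation: Synchronization is absorbing here: once all patches are equal they stay equal, and step 2 is the first all-equal step.

Derivation:
t=0: [126, 405, 134, 301, 234, 249, 252, 192, 321, 364, 128, 234]  (not all equal)
t=1: [223, 224, 223, 220, 227, 227, 227, 225, 221, 223, 223, 227]  (not all equal)
t=2: [343, 343, 343, 343, 343, 343, 343, 343, 343, 343, 343, 343]  (all equal)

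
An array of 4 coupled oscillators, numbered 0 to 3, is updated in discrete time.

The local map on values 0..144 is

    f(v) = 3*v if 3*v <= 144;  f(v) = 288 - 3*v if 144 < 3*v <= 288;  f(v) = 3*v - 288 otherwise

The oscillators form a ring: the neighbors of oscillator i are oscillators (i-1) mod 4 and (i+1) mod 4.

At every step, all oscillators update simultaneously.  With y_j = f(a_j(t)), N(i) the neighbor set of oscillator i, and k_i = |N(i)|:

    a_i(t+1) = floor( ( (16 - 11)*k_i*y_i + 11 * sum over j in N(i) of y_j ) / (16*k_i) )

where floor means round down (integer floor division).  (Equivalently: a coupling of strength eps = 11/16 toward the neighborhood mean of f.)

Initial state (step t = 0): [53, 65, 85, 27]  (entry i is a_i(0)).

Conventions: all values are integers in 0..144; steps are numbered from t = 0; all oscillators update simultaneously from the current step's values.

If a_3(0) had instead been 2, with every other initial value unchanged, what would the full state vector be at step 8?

Simulating step by step:
t=0: [53, 65, 85, 2]
t=1: [74, 84, 44, 57]
t=2: [73, 79, 93, 104]
t=3: [47, 42, 28, 34]
t=4: [122, 116, 104, 109]
t=5: [58, 53, 41, 47]
t=6: [128, 121, 131, 125]
t=7: [85, 92, 88, 96]
t=8: [14, 23, 11, 19]

Answer: [14, 23, 11, 19]
Key observation: This trace re-runs the system from the modified initial state.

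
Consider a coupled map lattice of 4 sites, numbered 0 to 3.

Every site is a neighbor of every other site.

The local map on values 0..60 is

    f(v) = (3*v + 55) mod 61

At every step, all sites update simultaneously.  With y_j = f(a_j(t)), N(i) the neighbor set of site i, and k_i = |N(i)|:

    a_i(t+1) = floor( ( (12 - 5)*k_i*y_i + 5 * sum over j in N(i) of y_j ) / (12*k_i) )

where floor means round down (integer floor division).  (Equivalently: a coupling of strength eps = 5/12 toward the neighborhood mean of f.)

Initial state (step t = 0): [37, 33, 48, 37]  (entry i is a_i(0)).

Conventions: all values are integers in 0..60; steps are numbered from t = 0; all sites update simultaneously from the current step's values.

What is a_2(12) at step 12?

Answer: a_2(12) = 24

Derivation:
t=0: [37, 33, 48, 37]
t=1: [38, 33, 26, 38]
t=2: [39, 33, 23, 39]
t=3: [40, 32, 19, 40]
t=4: [49, 38, 48, 49]
t=5: [22, 34, 21, 22]
t=6: [56, 45, 54, 56]
t=7: [34, 19, 31, 34]
t=8: [35, 43, 31, 35]
t=9: [31, 14, 25, 31]
t=10: [24, 29, 16, 24]
t=11: [12, 18, 28, 12]
t=12: [30, 38, 24, 30]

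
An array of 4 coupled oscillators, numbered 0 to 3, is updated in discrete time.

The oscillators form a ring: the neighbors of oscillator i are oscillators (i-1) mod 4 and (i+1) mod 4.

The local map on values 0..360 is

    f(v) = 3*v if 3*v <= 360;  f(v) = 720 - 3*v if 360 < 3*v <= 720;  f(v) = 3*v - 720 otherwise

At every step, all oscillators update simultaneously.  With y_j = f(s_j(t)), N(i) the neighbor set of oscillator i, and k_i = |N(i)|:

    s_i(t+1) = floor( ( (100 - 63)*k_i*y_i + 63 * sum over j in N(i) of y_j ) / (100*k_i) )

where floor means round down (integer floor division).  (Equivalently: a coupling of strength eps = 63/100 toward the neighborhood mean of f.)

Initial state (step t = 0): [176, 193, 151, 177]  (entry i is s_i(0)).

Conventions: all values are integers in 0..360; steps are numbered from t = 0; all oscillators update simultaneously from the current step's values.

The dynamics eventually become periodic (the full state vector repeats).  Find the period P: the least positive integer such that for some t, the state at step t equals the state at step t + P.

Answer: 4
Key observation: The state at step 41, [333, 333, 334, 333], reappears at step 45 — and no state repeats earlier — so the cycle the system enters has period 4.

Derivation:
t=0: [176, 193, 151, 177]
t=1: [174, 196, 202, 214]
t=2: [139, 147, 108, 127]
t=3: [306, 300, 314, 322]
t=4: [207, 198, 216, 223]
t=5: [92, 100, 82, 72]
t=6: [264, 275, 253, 244]
t=7: [63, 73, 51, 39]
t=8: [175, 188, 162, 151]
t=9: [205, 192, 219, 233]
t=10: [90, 106, 75, 60]
t=11: [256, 273, 240, 222]
t=12: [65, 51, 48, 35]
t=13: [153, 163, 134, 145]
t=14: [259, 267, 280, 287]
t=15: [91, 85, 114, 107]
t=16: [282, 288, 307, 312]
t=17: [160, 156, 187, 182]
t=18: [222, 218, 193, 190]
t=19: [88, 85, 120, 116]
t=20: [287, 290, 323, 325]
t=21: [179, 178, 219, 217]
t=22: [148, 146, 103, 103]
t=23: [288, 288, 300, 298]
t=24: [153, 155, 166, 166]
t=25: [246, 246, 232, 234]
t=26: [18, 19, 20, 19]
t=27: [55, 57, 58, 57]
t=28: [168, 170, 172, 170]
t=29: [212, 210, 207, 210]
t=30: [87, 90, 93, 90]
t=31: [266, 270, 273, 270]
t=32: [85, 89, 93, 89]
t=33: [262, 267, 271, 267]
t=34: [75, 80, 85, 80]
t=35: [234, 240, 245, 240]
t=36: [6, 10, 5, 10]
t=37: [25, 21, 24, 21]
t=38: [67, 69, 66, 69]
t=39: [204, 202, 203, 202]
t=40: [111, 111, 112, 111]
t=41: [333, 333, 334, 333]
t=42: [279, 279, 280, 279]
t=43: [117, 117, 118, 117]
t=44: [351, 351, 352, 351]
t=45: [333, 333, 334, 333]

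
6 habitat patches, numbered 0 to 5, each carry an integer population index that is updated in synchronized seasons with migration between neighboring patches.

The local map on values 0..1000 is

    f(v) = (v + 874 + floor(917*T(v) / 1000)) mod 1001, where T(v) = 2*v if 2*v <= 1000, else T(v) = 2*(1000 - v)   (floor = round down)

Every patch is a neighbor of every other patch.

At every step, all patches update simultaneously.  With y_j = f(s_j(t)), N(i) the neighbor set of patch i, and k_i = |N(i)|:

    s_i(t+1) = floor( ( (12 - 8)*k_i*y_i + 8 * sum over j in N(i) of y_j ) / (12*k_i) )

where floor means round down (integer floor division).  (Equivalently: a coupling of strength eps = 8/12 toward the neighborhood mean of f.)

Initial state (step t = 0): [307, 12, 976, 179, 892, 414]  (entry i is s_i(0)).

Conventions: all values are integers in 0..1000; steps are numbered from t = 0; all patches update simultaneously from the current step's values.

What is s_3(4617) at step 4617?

Answer: s_3(4617) = 928
Key observation: The state at step 19, [928, 928, 928, 928, 928, 928], reappears at step 21: the system is in a cycle of period 2 from step 19 on.  Therefore the state at step 4617 equals the state at step 19 + ((4617 - 19) mod 2) = 19, which is [928, 928, 928, 928, 928, 928].

Derivation:
t=0: [307, 12, 976, 179, 892, 414]
t=1: [672, 705, 702, 600, 716, 533]
t=2: [156, 151, 151, 168, 149, 179]
t=3: [321, 318, 318, 328, 317, 334]
t=4: [786, 784, 784, 790, 783, 793]
t=5: [49, 50, 50, 49, 50, 48]
t=6: [11, 12, 12, 11, 12, 11]
t=7: [906, 906, 906, 906, 906, 906]
t=8: [951, 951, 951, 951, 951, 951]
t=9: [913, 913, 913, 913, 913, 913]
t=10: [945, 945, 945, 945, 945, 945]
t=11: [918, 918, 918, 918, 918, 918]
t=12: [941, 941, 941, 941, 941, 941]
t=13: [922, 922, 922, 922, 922, 922]
t=14: [938, 938, 938, 938, 938, 938]
t=15: [924, 924, 924, 924, 924, 924]
t=16: [936, 936, 936, 936, 936, 936]
t=17: [926, 926, 926, 926, 926, 926]
t=18: [934, 934, 934, 934, 934, 934]
t=19: [928, 928, 928, 928, 928, 928]
t=20: [933, 933, 933, 933, 933, 933]
t=21: [928, 928, 928, 928, 928, 928]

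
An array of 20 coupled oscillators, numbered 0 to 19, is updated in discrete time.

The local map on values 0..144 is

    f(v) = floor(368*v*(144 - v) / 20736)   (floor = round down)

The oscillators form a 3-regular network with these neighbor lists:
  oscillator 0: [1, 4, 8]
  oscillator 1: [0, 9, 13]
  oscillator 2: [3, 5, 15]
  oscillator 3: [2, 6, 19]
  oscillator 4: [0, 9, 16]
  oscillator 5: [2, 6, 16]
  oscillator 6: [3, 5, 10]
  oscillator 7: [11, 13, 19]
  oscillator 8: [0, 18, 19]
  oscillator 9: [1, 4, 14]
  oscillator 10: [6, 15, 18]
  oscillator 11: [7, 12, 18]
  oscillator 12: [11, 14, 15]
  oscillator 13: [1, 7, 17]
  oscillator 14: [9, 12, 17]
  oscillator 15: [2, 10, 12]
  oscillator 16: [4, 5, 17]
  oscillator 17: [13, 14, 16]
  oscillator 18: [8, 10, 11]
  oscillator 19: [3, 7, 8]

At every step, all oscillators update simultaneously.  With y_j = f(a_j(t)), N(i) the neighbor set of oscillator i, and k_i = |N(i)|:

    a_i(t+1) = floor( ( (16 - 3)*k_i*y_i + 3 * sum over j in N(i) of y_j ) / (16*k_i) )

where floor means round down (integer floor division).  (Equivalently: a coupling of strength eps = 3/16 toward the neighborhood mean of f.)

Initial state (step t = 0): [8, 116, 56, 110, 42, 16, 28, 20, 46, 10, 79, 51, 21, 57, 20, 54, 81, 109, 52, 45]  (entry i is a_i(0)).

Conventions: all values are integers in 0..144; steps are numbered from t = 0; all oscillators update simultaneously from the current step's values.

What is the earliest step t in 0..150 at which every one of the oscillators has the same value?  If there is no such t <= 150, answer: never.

Answer: never
Key observation: The state at step 5 reappears at step 7 — the system is in a cycle of period 2 from step 5 on.  No step 0..7 is synchronized, and the cycle repeats forever, so no step up to 150 (or ever) has all oscillators equal.

Derivation:
t=0: [8, 116, 56, 110, 42, 16, 28, 20, 46, 10, 79, 51, 21, 57, 20, 54, 81, 109, 52, 45]  (not all equal)
t=1: [28, 54, 82, 67, 70, 43, 58, 51, 76, 29, 88, 79, 49, 82, 44, 83, 84, 68, 84, 76]  (not all equal)
t=2: [63, 82, 89, 90, 86, 79, 87, 85, 88, 63, 87, 89, 82, 89, 77, 88, 88, 90, 89, 90]  (not all equal)
t=3: [89, 89, 86, 86, 88, 90, 88, 88, 87, 89, 87, 86, 89, 86, 90, 87, 87, 86, 86, 86]  (not all equal)
t=4: [86, 86, 87, 87, 86, 86, 87, 87, 87, 86, 87, 87, 86, 87, 86, 87, 87, 87, 88, 87]  (not all equal)
t=5: [88, 88, 88, 88, 88, 88, 88, 88, 87, 88, 87, 87, 88, 88, 88, 88, 88, 88, 87, 88]  (not all equal)
t=6: [87, 87, 87, 87, 87, 87, 87, 87, 87, 87, 87, 87, 87, 87, 87, 87, 87, 87, 88, 87]  (not all equal)
t=7: [88, 88, 88, 88, 88, 88, 88, 88, 87, 88, 87, 87, 88, 88, 88, 88, 88, 88, 87, 88]  (not all equal)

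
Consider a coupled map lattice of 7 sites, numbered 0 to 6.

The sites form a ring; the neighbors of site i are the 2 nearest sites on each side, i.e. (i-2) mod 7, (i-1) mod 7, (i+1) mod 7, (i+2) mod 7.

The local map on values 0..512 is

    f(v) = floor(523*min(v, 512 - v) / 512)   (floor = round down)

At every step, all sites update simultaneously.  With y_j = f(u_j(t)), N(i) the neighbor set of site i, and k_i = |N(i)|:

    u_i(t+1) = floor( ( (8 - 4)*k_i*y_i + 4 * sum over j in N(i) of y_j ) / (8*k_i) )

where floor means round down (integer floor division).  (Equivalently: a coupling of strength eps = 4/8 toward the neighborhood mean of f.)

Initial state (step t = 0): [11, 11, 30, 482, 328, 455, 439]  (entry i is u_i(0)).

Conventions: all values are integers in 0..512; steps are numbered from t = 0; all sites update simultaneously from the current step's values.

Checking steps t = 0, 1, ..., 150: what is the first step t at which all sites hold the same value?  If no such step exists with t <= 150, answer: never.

Simulating step by step:
t=0: [11, 11, 30, 482, 328, 455, 439]  (not all equal)
t=1: [27, 23, 44, 50, 117, 66, 70]  (not all equal)
t=2: [39, 35, 49, 57, 88, 67, 65]  (not all equal)
t=3: [46, 44, 52, 59, 74, 65, 61]  (not all equal)
t=4: [51, 49, 54, 59, 67, 63, 59]  (not all equal)
t=5: [54, 53, 56, 59, 63, 62, 59]  (not all equal)
t=6: [56, 56, 57, 59, 62, 61, 59]  (not all equal)
t=7: [58, 57, 58, 60, 61, 61, 59]  (not all equal)
t=8: [59, 58, 59, 60, 61, 61, 60]  (not all equal)
t=9: [60, 59, 60, 60, 61, 61, 60]  (not all equal)
t=10: [61, 60, 61, 61, 61, 61, 61]  (not all equal)
t=11: [61, 61, 61, 61, 62, 62, 61]  (not all equal)
t=12: [62, 62, 62, 62, 62, 62, 62]  (all equal)

Answer: 12
Key observation: Synchronization is absorbing here: once all sites are equal they stay equal, and step 12 is the first all-equal step.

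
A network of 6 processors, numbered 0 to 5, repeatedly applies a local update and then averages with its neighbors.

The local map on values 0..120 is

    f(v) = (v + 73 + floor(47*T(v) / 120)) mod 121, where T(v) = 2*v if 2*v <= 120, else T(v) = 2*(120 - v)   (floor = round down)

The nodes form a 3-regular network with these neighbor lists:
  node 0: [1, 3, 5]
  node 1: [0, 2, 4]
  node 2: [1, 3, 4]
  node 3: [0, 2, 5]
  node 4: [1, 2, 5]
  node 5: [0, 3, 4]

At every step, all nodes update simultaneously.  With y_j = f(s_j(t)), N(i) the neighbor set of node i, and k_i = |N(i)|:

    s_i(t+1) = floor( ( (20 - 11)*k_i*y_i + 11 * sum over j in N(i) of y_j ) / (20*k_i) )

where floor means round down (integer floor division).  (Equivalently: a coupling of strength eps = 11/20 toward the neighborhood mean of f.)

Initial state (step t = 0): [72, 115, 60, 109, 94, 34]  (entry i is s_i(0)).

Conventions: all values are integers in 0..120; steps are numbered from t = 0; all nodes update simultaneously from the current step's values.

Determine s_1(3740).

Simulating step by step:
t=0: [72, 115, 60, 109, 94, 34]
t=1: [55, 65, 64, 55, 55, 41]
t=2: [47, 56, 55, 47, 48, 38]
t=3: [35, 45, 45, 34, 38, 28]
t=4: [14, 26, 25, 14, 20, 8]
t=5: [99, 112, 112, 98, 107, 94]
t=6: [67, 69, 69, 67, 68, 66]
t=7: [60, 60, 60, 60, 60, 60]
t=8: [59, 59, 59, 59, 59, 59]
t=9: [57, 57, 57, 57, 57, 57]
t=10: [53, 53, 53, 53, 53, 53]
t=11: [46, 46, 46, 46, 46, 46]
t=12: [34, 34, 34, 34, 34, 34]
t=13: [12, 12, 12, 12, 12, 12]
t=14: [94, 94, 94, 94, 94, 94]
t=15: [66, 66, 66, 66, 66, 66]
t=16: [60, 60, 60, 60, 60, 60]

Answer: s_1(3740) = 94
Key observation: The state at step 7, [60, 60, 60, 60, 60, 60], reappears at step 16: the system is in a cycle of period 9 from step 7 on.  Therefore the state at step 3740 equals the state at step 7 + ((3740 - 7) mod 9) = 14, which is [94, 94, 94, 94, 94, 94].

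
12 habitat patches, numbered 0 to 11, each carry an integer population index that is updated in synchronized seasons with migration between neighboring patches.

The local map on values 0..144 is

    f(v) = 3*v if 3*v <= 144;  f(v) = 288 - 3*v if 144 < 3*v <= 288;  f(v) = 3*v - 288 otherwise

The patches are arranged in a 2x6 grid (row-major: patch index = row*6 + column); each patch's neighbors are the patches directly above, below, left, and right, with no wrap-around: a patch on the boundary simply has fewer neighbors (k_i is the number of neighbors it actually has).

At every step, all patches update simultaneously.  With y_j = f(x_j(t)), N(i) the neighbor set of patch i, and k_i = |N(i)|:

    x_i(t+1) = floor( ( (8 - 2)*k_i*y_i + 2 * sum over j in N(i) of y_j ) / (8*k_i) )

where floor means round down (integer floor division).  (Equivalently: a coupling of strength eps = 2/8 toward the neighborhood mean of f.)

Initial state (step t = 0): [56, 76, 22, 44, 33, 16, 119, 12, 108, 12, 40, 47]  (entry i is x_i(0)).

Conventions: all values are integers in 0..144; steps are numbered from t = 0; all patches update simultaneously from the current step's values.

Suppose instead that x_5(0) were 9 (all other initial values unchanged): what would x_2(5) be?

Answer: x_2(5) = 37
Key observation: This trace re-runs the system from the modified initial state.

Derivation:
t=0: [56, 76, 22, 44, 33, 9, 119, 12, 108, 12, 40, 47]
t=1: [106, 63, 68, 115, 97, 50, 71, 40, 38, 51, 113, 124]
t=2: [44, 93, 85, 61, 22, 114, 75, 114, 113, 119, 56, 86]
t=3: [108, 25, 38, 92, 72, 52, 70, 50, 51, 74, 103, 44]
t=4: [46, 80, 104, 30, 67, 124, 80, 127, 127, 63, 38, 118]
t=5: [115, 57, 37, 85, 89, 82, 64, 85, 87, 99, 106, 74]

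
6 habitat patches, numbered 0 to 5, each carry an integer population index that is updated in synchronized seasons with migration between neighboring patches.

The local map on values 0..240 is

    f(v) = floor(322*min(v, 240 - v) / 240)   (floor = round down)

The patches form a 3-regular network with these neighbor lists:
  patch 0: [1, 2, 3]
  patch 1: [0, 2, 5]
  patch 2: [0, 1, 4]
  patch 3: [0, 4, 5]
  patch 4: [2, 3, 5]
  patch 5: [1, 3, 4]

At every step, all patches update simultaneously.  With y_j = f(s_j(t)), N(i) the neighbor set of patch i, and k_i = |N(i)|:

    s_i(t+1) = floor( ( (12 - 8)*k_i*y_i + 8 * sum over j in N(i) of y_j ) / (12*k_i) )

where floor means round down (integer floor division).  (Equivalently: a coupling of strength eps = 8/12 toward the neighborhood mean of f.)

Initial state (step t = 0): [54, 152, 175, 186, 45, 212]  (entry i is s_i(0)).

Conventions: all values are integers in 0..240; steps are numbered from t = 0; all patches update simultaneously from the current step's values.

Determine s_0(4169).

Simulating step by step:
t=0: [54, 152, 175, 186, 45, 212]
t=1: [85, 82, 84, 61, 63, 67]
t=2: [105, 106, 105, 90, 90, 90]
t=3: [136, 136, 136, 124, 124, 124]
t=4: [142, 142, 142, 151, 151, 151]
t=5: [128, 128, 128, 121, 121, 121]
t=6: [152, 152, 152, 157, 157, 157]
t=7: [116, 116, 116, 112, 112, 112]
t=8: [153, 153, 153, 151, 151, 151]
t=9: [116, 116, 116, 118, 118, 118]
t=10: [155, 155, 155, 157, 157, 157]
t=11: [113, 113, 113, 111, 111, 111]
t=12: [150, 150, 150, 148, 148, 148]
t=13: [120, 120, 120, 122, 122, 122]
t=14: [160, 160, 160, 158, 158, 158]
t=15: [107, 107, 107, 109, 109, 109]
t=16: [143, 143, 143, 145, 145, 145]
t=17: [129, 129, 129, 127, 127, 127]
t=18: [148, 148, 148, 150, 150, 150]
t=19: [122, 122, 122, 120, 120, 120]
t=20: [158, 158, 158, 160, 160, 160]
t=21: [109, 109, 109, 107, 107, 107]
t=22: [145, 145, 145, 143, 143, 143]
t=23: [127, 127, 127, 129, 129, 129]
t=24: [150, 150, 150, 148, 148, 148]

Answer: s_0(4169) = 129
Key observation: The state at step 12, [150, 150, 150, 148, 148, 148], reappears at step 24: the system is in a cycle of period 12 from step 12 on.  Therefore the state at step 4169 equals the state at step 12 + ((4169 - 12) mod 12) = 17, which is [129, 129, 129, 127, 127, 127].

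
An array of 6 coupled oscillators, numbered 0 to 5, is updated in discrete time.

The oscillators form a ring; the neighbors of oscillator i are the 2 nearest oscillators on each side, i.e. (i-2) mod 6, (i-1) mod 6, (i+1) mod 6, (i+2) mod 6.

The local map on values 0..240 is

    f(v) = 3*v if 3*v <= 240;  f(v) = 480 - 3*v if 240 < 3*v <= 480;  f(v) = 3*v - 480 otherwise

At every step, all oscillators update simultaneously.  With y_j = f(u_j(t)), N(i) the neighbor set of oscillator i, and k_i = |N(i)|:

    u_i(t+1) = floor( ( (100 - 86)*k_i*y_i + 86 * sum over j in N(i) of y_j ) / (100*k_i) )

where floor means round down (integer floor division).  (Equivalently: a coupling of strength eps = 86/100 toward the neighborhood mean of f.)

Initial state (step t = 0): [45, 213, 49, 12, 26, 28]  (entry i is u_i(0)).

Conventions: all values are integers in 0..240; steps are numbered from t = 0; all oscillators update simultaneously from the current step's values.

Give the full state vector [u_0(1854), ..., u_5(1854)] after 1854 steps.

Answer: [29, 27, 27, 29, 27, 27]
Key observation: The state at step 26, [231, 233, 233, 231, 233, 233], reappears at step 31: the system is in a cycle of period 5 from step 26 on.  Therefore the state at step 1854 equals the state at step 26 + ((1854 - 26) mod 5) = 29, which is [29, 27, 27, 29, 27, 27].

Derivation:
t=0: [45, 213, 49, 12, 26, 28]
t=1: [119, 108, 108, 105, 97, 99]
t=2: [164, 156, 157, 170, 161, 161]
t=3: [7, 13, 13, 10, 12, 12]
t=4: [35, 32, 32, 36, 32, 32]
t=5: [97, 100, 100, 97, 100, 100]
t=6: [181, 183, 183, 181, 183, 183]
t=7: [68, 66, 66, 68, 66, 66]
t=8: [198, 200, 200, 198, 200, 200]
t=9: [119, 117, 117, 119, 117, 117]
t=10: [128, 126, 126, 128, 126, 126]
t=11: [101, 99, 99, 101, 99, 99]
t=12: [182, 180, 180, 182, 180, 180]
t=13: [60, 62, 62, 60, 62, 62]
t=14: [185, 183, 183, 185, 183, 183]
t=15: [69, 71, 71, 69, 71, 71]
t=16: [212, 210, 210, 212, 210, 210]
t=17: [150, 152, 152, 150, 152, 152]
t=18: [24, 26, 26, 24, 26, 26]
t=19: [77, 75, 75, 77, 75, 75]
t=20: [225, 227, 227, 225, 227, 227]
t=21: [200, 198, 198, 200, 198, 198]
t=22: [114, 116, 116, 114, 116, 116]
t=23: [132, 134, 134, 132, 134, 134]
t=24: [78, 80, 80, 78, 80, 80]
t=25: [239, 237, 237, 239, 237, 237]
t=26: [231, 233, 233, 231, 233, 233]
t=27: [218, 216, 216, 218, 216, 216]
t=28: [168, 170, 170, 168, 170, 170]
t=29: [29, 27, 27, 29, 27, 27]
t=30: [81, 83, 83, 81, 83, 83]
t=31: [231, 233, 233, 231, 233, 233]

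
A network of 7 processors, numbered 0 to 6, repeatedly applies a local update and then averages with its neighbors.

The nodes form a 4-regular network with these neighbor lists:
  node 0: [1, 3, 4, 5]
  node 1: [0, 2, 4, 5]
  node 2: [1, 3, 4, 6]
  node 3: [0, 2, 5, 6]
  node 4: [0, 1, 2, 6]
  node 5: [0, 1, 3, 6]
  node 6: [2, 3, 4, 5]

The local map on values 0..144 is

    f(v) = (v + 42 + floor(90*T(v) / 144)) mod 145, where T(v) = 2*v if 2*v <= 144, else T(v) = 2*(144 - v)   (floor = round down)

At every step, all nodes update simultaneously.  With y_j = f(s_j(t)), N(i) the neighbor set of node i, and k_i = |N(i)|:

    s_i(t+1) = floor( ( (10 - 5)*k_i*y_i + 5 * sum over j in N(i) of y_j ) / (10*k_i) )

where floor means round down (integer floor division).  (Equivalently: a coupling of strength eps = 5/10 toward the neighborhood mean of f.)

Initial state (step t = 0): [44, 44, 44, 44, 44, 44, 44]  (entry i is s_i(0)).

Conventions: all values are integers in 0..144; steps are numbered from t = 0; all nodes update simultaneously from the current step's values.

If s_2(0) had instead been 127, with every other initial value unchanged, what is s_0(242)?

Answer: s_0(242) = 20
Key observation: The state at step 10, [55, 55, 55, 55, 55, 55, 55], reappears at step 13: the system is in a cycle of period 3 from step 10 on.  Therefore the state at step 242 equals the state at step 10 + ((242 - 10) mod 3) = 11, which is [20, 20, 20, 20, 20, 20, 20].

Derivation:
t=0: [44, 44, 127, 44, 44, 44, 44]
t=1: [141, 129, 93, 129, 129, 141, 129]
t=2: [42, 44, 48, 44, 44, 42, 44]
t=3: [137, 122, 73, 122, 123, 137, 123]
t=4: [43, 46, 52, 46, 47, 43, 47]
t=5: [86, 36, 7, 36, 20, 86, 20]
t=6: [76, 93, 81, 93, 83, 76, 83]
t=7: [56, 55, 55, 55, 55, 56, 55]
t=8: [21, 20, 20, 20, 20, 21, 20]
t=9: [88, 87, 87, 87, 87, 88, 87]
t=10: [55, 55, 55, 55, 55, 55, 55]
t=11: [20, 20, 20, 20, 20, 20, 20]
t=12: [87, 87, 87, 87, 87, 87, 87]
t=13: [55, 55, 55, 55, 55, 55, 55]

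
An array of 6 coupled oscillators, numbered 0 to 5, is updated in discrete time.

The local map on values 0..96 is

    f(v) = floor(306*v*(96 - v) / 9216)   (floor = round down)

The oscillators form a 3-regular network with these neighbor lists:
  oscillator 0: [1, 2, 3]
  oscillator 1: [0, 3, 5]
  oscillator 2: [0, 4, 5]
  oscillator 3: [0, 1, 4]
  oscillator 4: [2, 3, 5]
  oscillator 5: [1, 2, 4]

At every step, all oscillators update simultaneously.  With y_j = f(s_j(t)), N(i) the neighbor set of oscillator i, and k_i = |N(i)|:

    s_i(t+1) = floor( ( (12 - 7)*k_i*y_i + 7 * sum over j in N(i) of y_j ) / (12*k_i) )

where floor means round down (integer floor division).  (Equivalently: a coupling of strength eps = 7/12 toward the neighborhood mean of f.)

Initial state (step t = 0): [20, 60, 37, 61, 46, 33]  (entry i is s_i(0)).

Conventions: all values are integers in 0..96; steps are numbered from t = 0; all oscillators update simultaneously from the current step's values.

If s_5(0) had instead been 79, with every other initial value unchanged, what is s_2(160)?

Simulating step by step:
t=0: [20, 60, 37, 61, 46, 79]
t=1: [62, 61, 63, 67, 67, 60]
t=2: [68, 68, 68, 66, 66, 69]
t=3: [63, 63, 63, 64, 63, 62]
t=4: [68, 68, 69, 68, 68, 69]
t=5: [62, 62, 61, 63, 62, 61]
t=6: [69, 69, 69, 69, 69, 69]
t=7: [61, 61, 61, 61, 61, 61]
t=8: [70, 70, 70, 70, 70, 70]
t=9: [60, 60, 60, 60, 60, 60]
t=10: [71, 71, 71, 71, 71, 71]
t=11: [58, 58, 58, 58, 58, 58]
t=12: [73, 73, 73, 73, 73, 73]
t=13: [55, 55, 55, 55, 55, 55]
t=14: [74, 74, 74, 74, 74, 74]
t=15: [54, 54, 54, 54, 54, 54]
t=16: [75, 75, 75, 75, 75, 75]
t=17: [52, 52, 52, 52, 52, 52]
t=18: [75, 75, 75, 75, 75, 75]

Answer: s_2(160) = 75
Key observation: The state at step 16, [75, 75, 75, 75, 75, 75], reappears at step 18: the system is in a cycle of period 2 from step 16 on.  Therefore the state at step 160 equals the state at step 16 + ((160 - 16) mod 2) = 16, which is [75, 75, 75, 75, 75, 75].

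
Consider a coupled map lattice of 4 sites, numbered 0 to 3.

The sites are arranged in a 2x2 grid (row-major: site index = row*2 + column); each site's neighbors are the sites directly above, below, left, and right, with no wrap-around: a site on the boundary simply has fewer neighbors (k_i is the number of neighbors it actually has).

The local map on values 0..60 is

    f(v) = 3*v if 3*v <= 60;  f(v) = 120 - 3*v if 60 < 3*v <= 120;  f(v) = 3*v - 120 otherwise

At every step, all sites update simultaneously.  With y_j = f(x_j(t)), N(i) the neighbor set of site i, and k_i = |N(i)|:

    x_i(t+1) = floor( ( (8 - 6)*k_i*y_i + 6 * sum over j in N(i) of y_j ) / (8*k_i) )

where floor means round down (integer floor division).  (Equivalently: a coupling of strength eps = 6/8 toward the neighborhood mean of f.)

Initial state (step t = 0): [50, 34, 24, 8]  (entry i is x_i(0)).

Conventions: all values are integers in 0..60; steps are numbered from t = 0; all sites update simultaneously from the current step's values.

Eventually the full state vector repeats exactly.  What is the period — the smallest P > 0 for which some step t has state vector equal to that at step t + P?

Simulating step by step:
t=0: [50, 34, 24, 8]
t=1: [32, 24, 32, 30]
t=2: [33, 32, 26, 34]
t=3: [30, 20, 25, 29]
t=4: [46, 38, 34, 47]
t=5: [13, 16, 19, 14]
t=6: [49, 42, 44, 49]
t=7: [13, 21, 23, 13]
t=8: [50, 43, 42, 50]
t=9: [13, 24, 24, 13]
t=10: [45, 41, 41, 45]
t=11: [6, 12, 12, 6]
t=12: [31, 22, 22, 31]
t=13: [47, 33, 33, 47]
t=14: [21, 21, 21, 21]
t=15: [57, 57, 57, 57]
t=16: [51, 51, 51, 51]
t=17: [33, 33, 33, 33]
t=18: [21, 21, 21, 21]

Answer: 4
Key observation: The state at step 14, [21, 21, 21, 21], reappears at step 18 — and no state repeats earlier — so the cycle the system enters has period 4.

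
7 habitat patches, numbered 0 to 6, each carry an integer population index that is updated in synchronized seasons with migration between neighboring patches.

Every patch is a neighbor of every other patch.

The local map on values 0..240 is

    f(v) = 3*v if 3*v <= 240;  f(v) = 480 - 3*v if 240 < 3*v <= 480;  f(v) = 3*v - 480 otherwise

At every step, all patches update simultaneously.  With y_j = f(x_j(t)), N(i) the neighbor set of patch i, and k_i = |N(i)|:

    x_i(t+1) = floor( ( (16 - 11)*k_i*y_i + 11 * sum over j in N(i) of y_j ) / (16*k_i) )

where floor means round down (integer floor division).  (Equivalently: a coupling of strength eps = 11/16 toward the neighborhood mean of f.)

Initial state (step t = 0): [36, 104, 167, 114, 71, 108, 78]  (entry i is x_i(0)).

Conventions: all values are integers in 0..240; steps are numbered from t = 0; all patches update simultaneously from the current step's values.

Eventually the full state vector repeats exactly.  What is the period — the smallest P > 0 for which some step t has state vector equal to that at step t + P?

Answer: 2
Key observation: The state at step 10, [60, 60, 60, 60, 60, 60, 60], reappears at step 12 — and no state repeats earlier — so the cycle the system enters has period 2.

Derivation:
t=0: [36, 104, 167, 114, 71, 108, 78]
t=1: [140, 152, 123, 146, 161, 149, 165]
t=2: [44, 37, 54, 41, 33, 39, 35]
t=3: [123, 119, 129, 121, 116, 120, 118]
t=4: [116, 118, 112, 117, 120, 117, 119]
t=5: [129, 128, 131, 129, 127, 129, 127]
t=6: [94, 94, 92, 94, 95, 94, 95]
t=7: [198, 198, 199, 198, 197, 198, 197]
t=8: [113, 113, 114, 113, 113, 113, 113]
t=9: [140, 140, 140, 140, 140, 140, 140]
t=10: [60, 60, 60, 60, 60, 60, 60]
t=11: [180, 180, 180, 180, 180, 180, 180]
t=12: [60, 60, 60, 60, 60, 60, 60]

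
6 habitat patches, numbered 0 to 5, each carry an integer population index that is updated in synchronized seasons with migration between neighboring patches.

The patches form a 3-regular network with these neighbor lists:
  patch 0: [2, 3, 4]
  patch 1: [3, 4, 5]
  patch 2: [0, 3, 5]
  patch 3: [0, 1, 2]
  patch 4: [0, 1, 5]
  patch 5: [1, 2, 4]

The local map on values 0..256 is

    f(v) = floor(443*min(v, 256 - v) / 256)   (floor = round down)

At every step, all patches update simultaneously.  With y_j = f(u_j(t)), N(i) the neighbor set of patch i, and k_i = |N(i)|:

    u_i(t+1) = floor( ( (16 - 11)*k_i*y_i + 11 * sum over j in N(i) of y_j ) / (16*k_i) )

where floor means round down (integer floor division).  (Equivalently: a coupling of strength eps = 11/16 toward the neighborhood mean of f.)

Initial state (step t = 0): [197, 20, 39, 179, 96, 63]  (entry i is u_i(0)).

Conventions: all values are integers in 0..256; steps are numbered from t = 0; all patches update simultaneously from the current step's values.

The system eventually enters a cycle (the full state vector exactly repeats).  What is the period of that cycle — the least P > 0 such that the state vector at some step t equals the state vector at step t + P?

Answer: 11
Key observation: The state at step 14, [133, 133, 133, 133, 133, 133], reappears at step 25 — and no state repeats earlier — so the cycle the system enters has period 11.

Derivation:
t=0: [197, 20, 39, 179, 96, 63]
t=1: [115, 104, 99, 88, 108, 95]
t=2: [178, 170, 171, 173, 182, 174]
t=3: [137, 140, 141, 143, 136, 141]
t=4: [201, 200, 199, 199, 203, 201]
t=5: [95, 95, 96, 96, 93, 95]
t=6: [164, 163, 165, 165, 162, 163]
t=7: [158, 159, 158, 158, 160, 159]
t=8: [168, 167, 168, 168, 167, 167]
t=9: [152, 153, 152, 152, 153, 153]
t=10: [178, 178, 178, 178, 178, 178]
t=11: [134, 134, 134, 134, 134, 134]
t=12: [211, 211, 211, 211, 211, 211]
t=13: [77, 77, 77, 77, 77, 77]
t=14: [133, 133, 133, 133, 133, 133]
t=15: [212, 212, 212, 212, 212, 212]
t=16: [76, 76, 76, 76, 76, 76]
t=17: [131, 131, 131, 131, 131, 131]
t=18: [216, 216, 216, 216, 216, 216]
t=19: [69, 69, 69, 69, 69, 69]
t=20: [119, 119, 119, 119, 119, 119]
t=21: [205, 205, 205, 205, 205, 205]
t=22: [88, 88, 88, 88, 88, 88]
t=23: [152, 152, 152, 152, 152, 152]
t=24: [179, 179, 179, 179, 179, 179]
t=25: [133, 133, 133, 133, 133, 133]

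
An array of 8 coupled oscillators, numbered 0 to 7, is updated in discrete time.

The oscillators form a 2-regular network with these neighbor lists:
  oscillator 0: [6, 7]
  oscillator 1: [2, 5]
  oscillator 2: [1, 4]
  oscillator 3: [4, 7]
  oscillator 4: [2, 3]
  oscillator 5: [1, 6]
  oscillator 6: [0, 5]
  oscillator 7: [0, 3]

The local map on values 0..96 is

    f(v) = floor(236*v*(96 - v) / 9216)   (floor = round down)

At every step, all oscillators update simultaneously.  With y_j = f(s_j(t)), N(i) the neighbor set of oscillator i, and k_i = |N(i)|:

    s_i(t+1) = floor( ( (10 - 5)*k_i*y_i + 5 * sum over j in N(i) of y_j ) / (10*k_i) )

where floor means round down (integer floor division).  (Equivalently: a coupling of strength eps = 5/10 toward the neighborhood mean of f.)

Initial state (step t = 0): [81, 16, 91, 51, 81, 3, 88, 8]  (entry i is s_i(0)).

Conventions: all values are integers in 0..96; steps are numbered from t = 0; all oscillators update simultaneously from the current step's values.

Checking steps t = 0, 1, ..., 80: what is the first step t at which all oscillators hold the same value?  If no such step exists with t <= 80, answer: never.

Answer: never
Key observation: The state at step 4 reappears at step 6 — the system is in a cycle of period 2 from step 4 on.  No step 0..6 is synchronized, and the cycle repeats forever, so no step up to 80 (or ever) has all oscillators equal.

Derivation:
t=0: [81, 16, 91, 51, 81, 3, 88, 8]  (not all equal)
t=1: [24, 20, 21, 41, 32, 16, 18, 31]  (not all equal)
t=2: [43, 37, 42, 54, 50, 34, 36, 50]  (not all equal)
t=3: [57, 55, 57, 58, 58, 54, 55, 58]  (not all equal)
t=4: [56, 57, 56, 56, 56, 57, 57, 56]  (not all equal)
t=5: [56, 56, 56, 57, 57, 56, 56, 57]  (not all equal)
t=6: [56, 57, 56, 56, 56, 57, 57, 56]  (not all equal)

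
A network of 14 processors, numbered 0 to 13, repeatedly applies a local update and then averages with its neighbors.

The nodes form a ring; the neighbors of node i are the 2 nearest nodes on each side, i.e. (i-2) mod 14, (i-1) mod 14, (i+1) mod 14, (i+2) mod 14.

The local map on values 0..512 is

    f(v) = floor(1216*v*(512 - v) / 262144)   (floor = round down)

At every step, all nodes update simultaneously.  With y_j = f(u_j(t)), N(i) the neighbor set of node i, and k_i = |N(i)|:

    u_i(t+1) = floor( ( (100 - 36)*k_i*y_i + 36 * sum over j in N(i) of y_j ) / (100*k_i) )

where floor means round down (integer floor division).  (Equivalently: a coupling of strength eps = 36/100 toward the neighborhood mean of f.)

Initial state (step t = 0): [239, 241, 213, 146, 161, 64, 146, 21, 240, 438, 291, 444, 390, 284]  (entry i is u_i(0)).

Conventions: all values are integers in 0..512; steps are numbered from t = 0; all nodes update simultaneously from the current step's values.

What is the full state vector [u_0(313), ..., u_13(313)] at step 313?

Answer: [296, 296, 296, 296, 296, 296, 296, 296, 296, 296, 296, 296, 296, 296]
Key observation: The state at step 5, [296, 296, 296, 296, 296, 296, 296, 296, 296, 296, 296, 296, 296, 296], reappears at step 6: the system is in a cycle of period 1 from step 5 on.  Therefore the state at step 313 equals the state at step 5 + ((313 - 5) mod 1) = 5, which is [296, 296, 296, 296, 296, 296, 296, 296, 296, 296, 296, 296, 296, 296].

Derivation:
t=0: [239, 241, 213, 146, 161, 64, 146, 21, 240, 438, 291, 444, 390, 284]
t=1: [293, 296, 288, 247, 250, 157, 225, 104, 260, 166, 263, 176, 234, 278]
t=2: [297, 297, 299, 297, 298, 264, 286, 226, 289, 267, 296, 280, 298, 297]
t=3: [295, 295, 295, 296, 296, 300, 298, 299, 298, 301, 297, 299, 295, 296]
t=4: [296, 296, 296, 295, 295, 295, 295, 294, 295, 294, 295, 295, 295, 295]
t=5: [296, 296, 296, 296, 296, 296, 296, 296, 296, 296, 296, 296, 296, 296]
t=6: [296, 296, 296, 296, 296, 296, 296, 296, 296, 296, 296, 296, 296, 296]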